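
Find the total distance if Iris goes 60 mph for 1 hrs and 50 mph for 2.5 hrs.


Leg 1 distance:
60 x 1 = 60 miles
Leg 2 distance:
50 x 2.5 = 125 miles
Total distance:
60 + 125 = 185 miles

185 miles


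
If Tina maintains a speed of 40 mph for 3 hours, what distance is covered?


Use the formula: distance = speed x time
Speed = 40 mph, Time = 3 hours
40 x 3 = 120 miles

120 miles


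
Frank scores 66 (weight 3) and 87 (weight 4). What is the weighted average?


Weighted sum:
3 x 66 + 4 x 87 = 546
Total weight:
3 + 4 = 7
Weighted average:
546 / 7 = 78

78


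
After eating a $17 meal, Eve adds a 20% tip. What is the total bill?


Calculate the tip:
20% of $17 = $3.40
Add tip to meal cost:
$17 + $3.40 = $20.40

$20.40


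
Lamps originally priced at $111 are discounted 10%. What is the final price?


Calculate the discount amount:
10% of $111 = $11.10
Subtract from original:
$111 - $11.10 = $99.90

$99.90


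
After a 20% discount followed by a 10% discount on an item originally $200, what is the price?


First discount:
20% of $200 = $40
Price after first discount:
$200 - $40 = $160
Second discount:
10% of $160 = $16
Final price:
$160 - $16 = $144

$144


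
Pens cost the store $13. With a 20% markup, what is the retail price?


Calculate the markup amount:
20% of $13 = $2.60
Add to cost:
$13 + $2.60 = $15.60

$15.60


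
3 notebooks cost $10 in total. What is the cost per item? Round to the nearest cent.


Total cost: $10
Number of items: 3
Unit price: $10 / 3 = $3.3333... ≈ $3.33

$3.33


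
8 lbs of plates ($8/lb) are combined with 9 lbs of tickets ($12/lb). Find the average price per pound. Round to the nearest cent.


Cost of plates:
8 x $8 = $64
Cost of tickets:
9 x $12 = $108
Total cost: $64 + $108 = $172
Total weight: 17 lbs
Average: $172 / 17 = $10.1176... ≈ $10.12/lb

$10.12/lb


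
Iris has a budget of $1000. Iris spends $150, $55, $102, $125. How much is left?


Add up expenses:
$150 + $55 + $102 + $125 = $432
Subtract from budget:
$1000 - $432 = $568

$568


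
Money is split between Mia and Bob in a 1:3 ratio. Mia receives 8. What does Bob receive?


Find the multiplier:
8 / 1 = 8
Apply to Bob's share:
3 x 8 = 24

24


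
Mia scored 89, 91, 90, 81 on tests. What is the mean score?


Add the scores:
89 + 91 + 90 + 81 = 351
Divide by the number of tests:
351 / 4 = 87.75

87.75


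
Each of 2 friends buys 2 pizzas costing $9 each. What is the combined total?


Cost per person:
2 x $9 = $18
Group total:
2 x $18 = $36

$36


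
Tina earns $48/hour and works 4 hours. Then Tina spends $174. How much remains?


Calculate earnings:
4 x $48 = $192
Subtract spending:
$192 - $174 = $18

$18


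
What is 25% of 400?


Convert percentage to decimal:
25% = 0.25
Multiply:
400 x 0.25 = 100

100


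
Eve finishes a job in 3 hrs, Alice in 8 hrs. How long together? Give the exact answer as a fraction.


Eve's rate: 1/3 of the job per hour
Alice's rate: 1/8 of the job per hour
Combined rate: 1/3 + 1/8 = 11/24 per hour
Time = 1 / (11/24) = 24/11 hours (≈ 2.18 hours)

24/11 hours


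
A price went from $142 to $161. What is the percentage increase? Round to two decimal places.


Find the absolute change:
|161 - 142| = 19
Divide by original and multiply by 100:
19 / 142 x 100 = 13.3802...% ≈ 13.38%

13.38%


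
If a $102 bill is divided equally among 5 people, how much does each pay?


Total bill: $102
Number of people: 5
Each pays: $102 / 5 = $20.40

$20.40


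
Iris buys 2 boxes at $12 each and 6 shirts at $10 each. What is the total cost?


Cost of boxes:
2 x $12 = $24
Cost of shirts:
6 x $10 = $60
Add both:
$24 + $60 = $84

$84


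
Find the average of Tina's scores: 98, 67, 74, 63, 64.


Add the scores:
98 + 67 + 74 + 63 + 64 = 366
Divide by the number of tests:
366 / 5 = 73.2

73.2


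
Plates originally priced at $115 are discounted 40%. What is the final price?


Calculate the discount amount:
40% of $115 = $46
Subtract from original:
$115 - $46 = $69

$69


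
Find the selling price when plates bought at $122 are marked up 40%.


Calculate the markup amount:
40% of $122 = $48.80
Add to cost:
$122 + $48.80 = $170.80

$170.80


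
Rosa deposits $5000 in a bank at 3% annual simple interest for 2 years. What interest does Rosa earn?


Use the formula I = P x R x T / 100
P x R x T = 5000 x 3 x 2 = 30000
I = 30000 / 100 = $300

$300


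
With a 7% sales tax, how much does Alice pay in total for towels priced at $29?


Calculate the tax:
7% of $29 = $2.03
Add tax to price:
$29 + $2.03 = $31.03

$31.03


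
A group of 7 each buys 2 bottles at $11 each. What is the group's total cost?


Cost per person:
2 x $11 = $22
Group total:
7 x $22 = $154

$154


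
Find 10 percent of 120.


Convert percentage to decimal:
10% = 0.1
Multiply:
120 x 0.1 = 12

12


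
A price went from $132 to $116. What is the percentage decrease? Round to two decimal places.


Find the absolute change:
|116 - 132| = 16
Divide by original and multiply by 100:
16 / 132 x 100 = 12.1212...% ≈ 12.12%

12.12%


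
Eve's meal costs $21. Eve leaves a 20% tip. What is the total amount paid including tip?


Calculate the tip:
20% of $21 = $4.20
Add tip to meal cost:
$21 + $4.20 = $25.20

$25.20


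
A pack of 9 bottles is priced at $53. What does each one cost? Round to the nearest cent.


Total cost: $53
Number of items: 9
Unit price: $53 / 9 = $5.8888... ≈ $5.89

$5.89


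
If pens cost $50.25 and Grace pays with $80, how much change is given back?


Start with the amount paid:
$80
Subtract the price:
$80 - $50.25 = $29.75

$29.75


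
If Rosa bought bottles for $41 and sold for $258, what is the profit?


Selling price = $258
Cost price = $41
Profit = selling price - cost price:
Profit = $258 - $41 = $217

$217


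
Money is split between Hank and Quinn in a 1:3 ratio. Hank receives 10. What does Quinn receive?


Find the multiplier:
10 / 1 = 10
Apply to Quinn's share:
3 x 10 = 30

30


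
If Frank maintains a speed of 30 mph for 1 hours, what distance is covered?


Use the formula: distance = speed x time
Speed = 30 mph, Time = 1 hours
30 x 1 = 30 miles

30 miles


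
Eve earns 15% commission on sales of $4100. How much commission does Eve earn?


Convert rate to decimal:
15% = 0.15
Multiply by sales:
$4100 x 0.15 = $615

$615


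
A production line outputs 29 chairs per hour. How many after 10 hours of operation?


Production rate: 29 chairs per hour
Time: 10 hours
Total: 29 x 10 = 290 chairs

290 chairs


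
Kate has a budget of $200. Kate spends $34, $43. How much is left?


Add up expenses:
$34 + $43 = $77
Subtract from budget:
$200 - $77 = $123

$123


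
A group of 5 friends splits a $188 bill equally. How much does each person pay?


Total bill: $188
Number of people: 5
Each pays: $188 / 5 = $37.60

$37.60


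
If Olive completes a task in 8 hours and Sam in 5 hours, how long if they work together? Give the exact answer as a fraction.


Olive's rate: 1/8 of the job per hour
Sam's rate: 1/5 of the job per hour
Combined rate: 1/8 + 1/5 = 13/40 per hour
Time = 1 / (13/40) = 40/13 hours (≈ 3.08 hours)

40/13 hours


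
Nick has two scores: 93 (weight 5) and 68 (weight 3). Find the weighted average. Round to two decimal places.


Weighted sum:
5 x 93 + 3 x 68 = 669
Total weight:
5 + 3 = 8
Weighted average:
669 / 8 = 83.625 ≈ 83.63

83.63


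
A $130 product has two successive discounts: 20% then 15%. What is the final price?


First discount:
20% of $130 = $26
Price after first discount:
$130 - $26 = $104
Second discount:
15% of $104 = $15.60
Final price:
$104 - $15.60 = $88.40

$88.40


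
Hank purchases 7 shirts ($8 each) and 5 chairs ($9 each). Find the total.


Cost of shirts:
7 x $8 = $56
Cost of chairs:
5 x $9 = $45
Add both:
$56 + $45 = $101

$101


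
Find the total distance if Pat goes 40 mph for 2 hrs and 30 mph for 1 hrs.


Leg 1 distance:
40 x 2 = 80 miles
Leg 2 distance:
30 x 1 = 30 miles
Total distance:
80 + 30 = 110 miles

110 miles


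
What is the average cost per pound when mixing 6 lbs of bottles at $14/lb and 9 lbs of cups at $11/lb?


Cost of bottles:
6 x $14 = $84
Cost of cups:
9 x $11 = $99
Total cost: $84 + $99 = $183
Total weight: 15 lbs
Average: $183 / 15 = $12.20/lb

$12.20/lb


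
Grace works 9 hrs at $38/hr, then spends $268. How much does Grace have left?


Calculate earnings:
9 x $38 = $342
Subtract spending:
$342 - $268 = $74

$74


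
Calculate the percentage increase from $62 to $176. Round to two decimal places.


Find the absolute change:
|176 - 62| = 114
Divide by original and multiply by 100:
114 / 62 x 100 = 183.8709...% ≈ 183.87%

183.87%


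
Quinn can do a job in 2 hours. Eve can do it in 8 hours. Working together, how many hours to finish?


Quinn's rate: 1/2 of the job per hour
Eve's rate: 1/8 of the job per hour
Combined rate: 1/2 + 1/8 = 5/8 per hour
Time = 1 / (5/8) = 8/5 = 1.6 hours

1.6 hours


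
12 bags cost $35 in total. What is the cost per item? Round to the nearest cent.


Total cost: $35
Number of items: 12
Unit price: $35 / 12 = $2.9166... ≈ $2.92

$2.92


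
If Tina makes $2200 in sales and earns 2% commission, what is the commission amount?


Convert rate to decimal:
2% = 0.02
Multiply by sales:
$2200 x 0.02 = $44

$44


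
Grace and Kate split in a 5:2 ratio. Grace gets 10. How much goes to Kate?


Find the multiplier:
10 / 5 = 2
Apply to Kate's share:
2 x 2 = 4

4


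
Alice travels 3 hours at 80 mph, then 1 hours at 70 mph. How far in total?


Leg 1 distance:
80 x 3 = 240 miles
Leg 2 distance:
70 x 1 = 70 miles
Total distance:
240 + 70 = 310 miles

310 miles


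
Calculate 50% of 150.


Convert percentage to decimal:
50% = 0.5
Multiply:
150 x 0.5 = 75

75


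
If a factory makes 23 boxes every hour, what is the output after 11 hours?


Production rate: 23 boxes per hour
Time: 11 hours
Total: 23 x 11 = 253 boxes

253 boxes


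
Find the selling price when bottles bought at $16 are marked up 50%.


Calculate the markup amount:
50% of $16 = $8
Add to cost:
$16 + $8 = $24

$24


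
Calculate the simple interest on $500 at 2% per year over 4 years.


Use the formula I = P x R x T / 100
P x R x T = 500 x 2 x 4 = 4000
I = 4000 / 100 = $40

$40


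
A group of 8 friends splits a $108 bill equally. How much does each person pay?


Total bill: $108
Number of people: 8
Each pays: $108 / 8 = $13.50

$13.50


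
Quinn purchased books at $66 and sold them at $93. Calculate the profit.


Selling price = $93
Cost price = $66
Profit = selling price - cost price:
Profit = $93 - $66 = $27

$27


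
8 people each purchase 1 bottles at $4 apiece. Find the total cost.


Cost per person:
1 x $4 = $4
Group total:
8 x $4 = $32

$32


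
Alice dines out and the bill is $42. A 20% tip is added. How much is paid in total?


Calculate the tip:
20% of $42 = $8.40
Add tip to meal cost:
$42 + $8.40 = $50.40

$50.40


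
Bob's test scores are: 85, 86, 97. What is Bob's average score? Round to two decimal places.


Add the scores:
85 + 86 + 97 = 268
Divide by the number of tests:
268 / 3 = 89.3333... ≈ 89.33

89.33


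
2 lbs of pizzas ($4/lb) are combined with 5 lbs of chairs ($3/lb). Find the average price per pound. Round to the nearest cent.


Cost of pizzas:
2 x $4 = $8
Cost of chairs:
5 x $3 = $15
Total cost: $8 + $15 = $23
Total weight: 7 lbs
Average: $23 / 7 = $3.2857... ≈ $3.29/lb

$3.29/lb


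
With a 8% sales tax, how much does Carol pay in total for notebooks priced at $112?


Calculate the tax:
8% of $112 = $8.96
Add tax to price:
$112 + $8.96 = $120.96

$120.96


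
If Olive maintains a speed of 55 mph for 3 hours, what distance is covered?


Use the formula: distance = speed x time
Speed = 55 mph, Time = 3 hours
55 x 3 = 165 miles

165 miles


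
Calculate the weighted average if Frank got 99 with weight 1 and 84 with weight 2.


Weighted sum:
1 x 99 + 2 x 84 = 267
Total weight:
1 + 2 = 3
Weighted average:
267 / 3 = 89

89


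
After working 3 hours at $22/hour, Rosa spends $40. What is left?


Calculate earnings:
3 x $22 = $66
Subtract spending:
$66 - $40 = $26

$26


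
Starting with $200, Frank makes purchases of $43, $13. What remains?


Add up expenses:
$43 + $13 = $56
Subtract from budget:
$200 - $56 = $144

$144


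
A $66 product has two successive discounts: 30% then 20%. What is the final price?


First discount:
30% of $66 = $19.80
Price after first discount:
$66 - $19.80 = $46.20
Second discount:
20% of $46.20 = $9.24
Final price:
$46.20 - $9.24 = $36.96

$36.96


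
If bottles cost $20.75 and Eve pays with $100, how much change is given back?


Start with the amount paid:
$100
Subtract the price:
$100 - $20.75 = $79.25

$79.25


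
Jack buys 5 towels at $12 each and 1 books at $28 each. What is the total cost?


Cost of towels:
5 x $12 = $60
Cost of books:
1 x $28 = $28
Add both:
$60 + $28 = $88

$88


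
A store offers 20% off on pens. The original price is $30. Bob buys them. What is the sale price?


Calculate the discount amount:
20% of $30 = $6
Subtract from original:
$30 - $6 = $24

$24


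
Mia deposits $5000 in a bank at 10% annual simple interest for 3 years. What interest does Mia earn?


Use the formula I = P x R x T / 100
P x R x T = 5000 x 10 x 3 = 150000
I = 150000 / 100 = $1500

$1500


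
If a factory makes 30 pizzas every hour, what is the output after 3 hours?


Production rate: 30 pizzas per hour
Time: 3 hours
Total: 30 x 3 = 90 pizzas

90 pizzas


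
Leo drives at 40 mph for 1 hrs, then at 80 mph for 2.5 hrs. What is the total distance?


Leg 1 distance:
40 x 1 = 40 miles
Leg 2 distance:
80 x 2.5 = 200 miles
Total distance:
40 + 200 = 240 miles

240 miles


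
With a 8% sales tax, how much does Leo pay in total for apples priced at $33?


Calculate the tax:
8% of $33 = $2.64
Add tax to price:
$33 + $2.64 = $35.64

$35.64


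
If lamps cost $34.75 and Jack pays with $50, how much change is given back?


Start with the amount paid:
$50
Subtract the price:
$50 - $34.75 = $15.25

$15.25


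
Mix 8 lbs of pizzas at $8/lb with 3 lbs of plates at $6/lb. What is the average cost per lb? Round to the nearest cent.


Cost of pizzas:
8 x $8 = $64
Cost of plates:
3 x $6 = $18
Total cost: $64 + $18 = $82
Total weight: 11 lbs
Average: $82 / 11 = $7.4545... ≈ $7.45/lb

$7.45/lb


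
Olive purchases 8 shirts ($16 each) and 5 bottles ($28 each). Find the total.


Cost of shirts:
8 x $16 = $128
Cost of bottles:
5 x $28 = $140
Add both:
$128 + $140 = $268

$268


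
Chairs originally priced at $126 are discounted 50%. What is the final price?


Calculate the discount amount:
50% of $126 = $63
Subtract from original:
$126 - $63 = $63

$63


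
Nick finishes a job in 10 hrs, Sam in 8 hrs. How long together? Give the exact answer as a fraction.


Nick's rate: 1/10 of the job per hour
Sam's rate: 1/8 of the job per hour
Combined rate: 1/10 + 1/8 = 9/40 per hour
Time = 1 / (9/40) = 40/9 hours (≈ 4.44 hours)

40/9 hours


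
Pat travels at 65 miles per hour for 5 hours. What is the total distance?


Use the formula: distance = speed x time
Speed = 65 mph, Time = 5 hours
65 x 5 = 325 miles

325 miles


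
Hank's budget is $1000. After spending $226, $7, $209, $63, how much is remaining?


Add up expenses:
$226 + $7 + $209 + $63 = $505
Subtract from budget:
$1000 - $505 = $495

$495


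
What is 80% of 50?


Convert percentage to decimal:
80% = 0.8
Multiply:
50 x 0.8 = 40

40


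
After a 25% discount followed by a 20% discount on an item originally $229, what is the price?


First discount:
25% of $229 = $57.25
Price after first discount:
$229 - $57.25 = $171.75
Second discount:
20% of $171.75 = $34.35
Final price:
$171.75 - $34.35 = $137.40

$137.40


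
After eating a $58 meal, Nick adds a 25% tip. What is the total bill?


Calculate the tip:
25% of $58 = $14.50
Add tip to meal cost:
$58 + $14.50 = $72.50

$72.50


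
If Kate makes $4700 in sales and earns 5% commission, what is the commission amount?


Convert rate to decimal:
5% = 0.05
Multiply by sales:
$4700 x 0.05 = $235

$235


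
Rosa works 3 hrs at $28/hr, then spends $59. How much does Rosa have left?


Calculate earnings:
3 x $28 = $84
Subtract spending:
$84 - $59 = $25

$25


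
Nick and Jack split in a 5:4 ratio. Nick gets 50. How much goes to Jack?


Find the multiplier:
50 / 5 = 10
Apply to Jack's share:
4 x 10 = 40

40


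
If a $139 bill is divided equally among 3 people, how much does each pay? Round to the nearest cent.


Total bill: $139
Number of people: 3
Each pays: $139 / 3 = $46.3333... ≈ $46.33

$46.33


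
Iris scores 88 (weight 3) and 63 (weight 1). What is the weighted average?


Weighted sum:
3 x 88 + 1 x 63 = 327
Total weight:
3 + 1 = 4
Weighted average:
327 / 4 = 81.75

81.75


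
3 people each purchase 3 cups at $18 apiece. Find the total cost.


Cost per person:
3 x $18 = $54
Group total:
3 x $54 = $162

$162


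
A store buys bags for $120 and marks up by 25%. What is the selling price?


Calculate the markup amount:
25% of $120 = $30
Add to cost:
$120 + $30 = $150

$150


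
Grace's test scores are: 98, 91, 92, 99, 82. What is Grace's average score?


Add the scores:
98 + 91 + 92 + 99 + 82 = 462
Divide by the number of tests:
462 / 5 = 92.4

92.4


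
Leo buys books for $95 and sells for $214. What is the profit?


Selling price = $214
Cost price = $95
Profit = selling price - cost price:
Profit = $214 - $95 = $119

$119


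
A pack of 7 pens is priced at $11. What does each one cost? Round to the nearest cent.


Total cost: $11
Number of items: 7
Unit price: $11 / 7 = $1.5714... ≈ $1.57

$1.57


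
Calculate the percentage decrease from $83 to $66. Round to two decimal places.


Find the absolute change:
|66 - 83| = 17
Divide by original and multiply by 100:
17 / 83 x 100 = 20.4819...% ≈ 20.48%

20.48%


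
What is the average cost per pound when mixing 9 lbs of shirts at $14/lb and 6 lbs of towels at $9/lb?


Cost of shirts:
9 x $14 = $126
Cost of towels:
6 x $9 = $54
Total cost: $126 + $54 = $180
Total weight: 15 lbs
Average: $180 / 15 = $12/lb

$12/lb


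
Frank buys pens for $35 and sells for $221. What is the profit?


Selling price = $221
Cost price = $35
Profit = selling price - cost price:
Profit = $221 - $35 = $186

$186


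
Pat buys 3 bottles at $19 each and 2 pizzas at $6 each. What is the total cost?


Cost of bottles:
3 x $19 = $57
Cost of pizzas:
2 x $6 = $12
Add both:
$57 + $12 = $69

$69


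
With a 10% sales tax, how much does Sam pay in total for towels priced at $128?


Calculate the tax:
10% of $128 = $12.80
Add tax to price:
$128 + $12.80 = $140.80

$140.80


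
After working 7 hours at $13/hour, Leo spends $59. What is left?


Calculate earnings:
7 x $13 = $91
Subtract spending:
$91 - $59 = $32

$32


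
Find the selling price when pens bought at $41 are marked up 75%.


Calculate the markup amount:
75% of $41 = $30.75
Add to cost:
$41 + $30.75 = $71.75

$71.75


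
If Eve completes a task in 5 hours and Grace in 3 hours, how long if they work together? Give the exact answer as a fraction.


Eve's rate: 1/5 of the job per hour
Grace's rate: 1/3 of the job per hour
Combined rate: 1/5 + 1/3 = 8/15 per hour
Time = 1 / (8/15) = 15/8 hours (≈ 1.88 hours)

15/8 hours


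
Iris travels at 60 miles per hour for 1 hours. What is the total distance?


Use the formula: distance = speed x time
Speed = 60 mph, Time = 1 hours
60 x 1 = 60 miles

60 miles


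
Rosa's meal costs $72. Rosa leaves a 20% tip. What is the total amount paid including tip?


Calculate the tip:
20% of $72 = $14.40
Add tip to meal cost:
$72 + $14.40 = $86.40

$86.40


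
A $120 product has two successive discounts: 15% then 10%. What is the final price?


First discount:
15% of $120 = $18
Price after first discount:
$120 - $18 = $102
Second discount:
10% of $102 = $10.20
Final price:
$102 - $10.20 = $91.80

$91.80


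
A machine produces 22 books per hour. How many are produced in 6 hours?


Production rate: 22 books per hour
Time: 6 hours
Total: 22 x 6 = 132 books

132 books


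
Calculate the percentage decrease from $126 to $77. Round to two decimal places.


Find the absolute change:
|77 - 126| = 49
Divide by original and multiply by 100:
49 / 126 x 100 = 38.8888...% ≈ 38.89%

38.89%


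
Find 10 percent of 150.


Convert percentage to decimal:
10% = 0.1
Multiply:
150 x 0.1 = 15

15


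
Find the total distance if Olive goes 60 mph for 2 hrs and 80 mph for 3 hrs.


Leg 1 distance:
60 x 2 = 120 miles
Leg 2 distance:
80 x 3 = 240 miles
Total distance:
120 + 240 = 360 miles

360 miles


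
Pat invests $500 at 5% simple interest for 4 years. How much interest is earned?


Use the formula I = P x R x T / 100
P x R x T = 500 x 5 x 4 = 10000
I = 10000 / 100 = $100

$100


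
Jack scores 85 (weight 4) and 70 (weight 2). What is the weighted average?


Weighted sum:
4 x 85 + 2 x 70 = 480
Total weight:
4 + 2 = 6
Weighted average:
480 / 6 = 80

80


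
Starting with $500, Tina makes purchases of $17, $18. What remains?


Add up expenses:
$17 + $18 = $35
Subtract from budget:
$500 - $35 = $465

$465


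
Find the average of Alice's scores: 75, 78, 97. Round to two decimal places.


Add the scores:
75 + 78 + 97 = 250
Divide by the number of tests:
250 / 3 = 83.3333... ≈ 83.33

83.33


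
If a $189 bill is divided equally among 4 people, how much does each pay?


Total bill: $189
Number of people: 4
Each pays: $189 / 4 = $47.25

$47.25


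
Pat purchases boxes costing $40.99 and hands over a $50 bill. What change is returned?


Start with the amount paid:
$50
Subtract the price:
$50 - $40.99 = $9.01

$9.01


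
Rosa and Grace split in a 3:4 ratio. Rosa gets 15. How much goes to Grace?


Find the multiplier:
15 / 3 = 5
Apply to Grace's share:
4 x 5 = 20

20


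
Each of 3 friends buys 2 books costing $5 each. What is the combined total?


Cost per person:
2 x $5 = $10
Group total:
3 x $10 = $30

$30


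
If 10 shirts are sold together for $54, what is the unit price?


Total cost: $54
Number of items: 10
Unit price: $54 / 10 = $5.40

$5.40


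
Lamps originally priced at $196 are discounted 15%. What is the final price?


Calculate the discount amount:
15% of $196 = $29.40
Subtract from original:
$196 - $29.40 = $166.60

$166.60


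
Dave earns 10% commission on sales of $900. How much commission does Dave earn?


Convert rate to decimal:
10% = 0.1
Multiply by sales:
$900 x 0.1 = $90

$90


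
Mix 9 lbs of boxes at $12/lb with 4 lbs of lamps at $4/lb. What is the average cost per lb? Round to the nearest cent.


Cost of boxes:
9 x $12 = $108
Cost of lamps:
4 x $4 = $16
Total cost: $108 + $16 = $124
Total weight: 13 lbs
Average: $124 / 13 = $9.5384... ≈ $9.54/lb

$9.54/lb


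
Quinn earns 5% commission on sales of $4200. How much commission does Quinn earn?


Convert rate to decimal:
5% = 0.05
Multiply by sales:
$4200 x 0.05 = $210

$210


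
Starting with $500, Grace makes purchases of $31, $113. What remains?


Add up expenses:
$31 + $113 = $144
Subtract from budget:
$500 - $144 = $356

$356


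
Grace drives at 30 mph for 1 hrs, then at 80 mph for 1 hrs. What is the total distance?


Leg 1 distance:
30 x 1 = 30 miles
Leg 2 distance:
80 x 1 = 80 miles
Total distance:
30 + 80 = 110 miles

110 miles


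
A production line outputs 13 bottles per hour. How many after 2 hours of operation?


Production rate: 13 bottles per hour
Time: 2 hours
Total: 13 x 2 = 26 bottles

26 bottles


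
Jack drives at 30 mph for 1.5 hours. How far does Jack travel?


Use the formula: distance = speed x time
Speed = 30 mph, Time = 1.5 hours
30 x 1.5 = 45 miles

45 miles


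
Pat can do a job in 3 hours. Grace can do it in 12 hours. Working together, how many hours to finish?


Pat's rate: 1/3 of the job per hour
Grace's rate: 1/12 of the job per hour
Combined rate: 1/3 + 1/12 = 5/12 per hour
Time = 1 / (5/12) = 12/5 = 2.4 hours

2.4 hours


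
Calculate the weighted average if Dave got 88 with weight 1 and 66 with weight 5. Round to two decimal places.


Weighted sum:
1 x 88 + 5 x 66 = 418
Total weight:
1 + 5 = 6
Weighted average:
418 / 6 = 69.6666... ≈ 69.67

69.67


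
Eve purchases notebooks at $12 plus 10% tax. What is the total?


Calculate the tax:
10% of $12 = $1.20
Add tax to price:
$12 + $1.20 = $13.20

$13.20


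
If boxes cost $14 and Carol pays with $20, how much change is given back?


Start with the amount paid:
$20
Subtract the price:
$20 - $14 = $6

$6


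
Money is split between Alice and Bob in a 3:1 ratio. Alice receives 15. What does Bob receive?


Find the multiplier:
15 / 3 = 5
Apply to Bob's share:
1 x 5 = 5

5


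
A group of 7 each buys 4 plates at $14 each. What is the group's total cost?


Cost per person:
4 x $14 = $56
Group total:
7 x $56 = $392

$392


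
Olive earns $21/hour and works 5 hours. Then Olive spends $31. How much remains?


Calculate earnings:
5 x $21 = $105
Subtract spending:
$105 - $31 = $74

$74


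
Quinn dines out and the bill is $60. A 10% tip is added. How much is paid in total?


Calculate the tip:
10% of $60 = $6
Add tip to meal cost:
$60 + $6 = $66

$66


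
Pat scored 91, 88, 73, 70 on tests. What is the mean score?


Add the scores:
91 + 88 + 73 + 70 = 322
Divide by the number of tests:
322 / 4 = 80.5

80.5


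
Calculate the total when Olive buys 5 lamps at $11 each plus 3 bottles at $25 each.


Cost of lamps:
5 x $11 = $55
Cost of bottles:
3 x $25 = $75
Add both:
$55 + $75 = $130

$130


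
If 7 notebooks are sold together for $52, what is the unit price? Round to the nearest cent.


Total cost: $52
Number of items: 7
Unit price: $52 / 7 = $7.4285... ≈ $7.43

$7.43


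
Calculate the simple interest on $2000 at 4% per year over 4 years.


Use the formula I = P x R x T / 100
P x R x T = 2000 x 4 x 4 = 32000
I = 32000 / 100 = $320

$320


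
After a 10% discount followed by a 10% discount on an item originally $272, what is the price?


First discount:
10% of $272 = $27.20
Price after first discount:
$272 - $27.20 = $244.80
Second discount:
10% of $244.80 = $24.48
Final price:
$244.80 - $24.48 = $220.32

$220.32


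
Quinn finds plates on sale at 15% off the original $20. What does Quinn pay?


Calculate the discount amount:
15% of $20 = $3
Subtract from original:
$20 - $3 = $17

$17


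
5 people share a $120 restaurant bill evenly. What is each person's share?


Total bill: $120
Number of people: 5
Each pays: $120 / 5 = $24

$24


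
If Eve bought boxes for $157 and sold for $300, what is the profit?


Selling price = $300
Cost price = $157
Profit = selling price - cost price:
Profit = $300 - $157 = $143

$143


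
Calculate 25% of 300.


Convert percentage to decimal:
25% = 0.25
Multiply:
300 x 0.25 = 75

75


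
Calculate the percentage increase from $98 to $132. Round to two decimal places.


Find the absolute change:
|132 - 98| = 34
Divide by original and multiply by 100:
34 / 98 x 100 = 34.6938...% ≈ 34.69%

34.69%


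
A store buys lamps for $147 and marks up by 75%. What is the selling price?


Calculate the markup amount:
75% of $147 = $110.25
Add to cost:
$147 + $110.25 = $257.25

$257.25


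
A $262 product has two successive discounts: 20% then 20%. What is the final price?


First discount:
20% of $262 = $52.40
Price after first discount:
$262 - $52.40 = $209.60
Second discount:
20% of $209.60 = $41.92
Final price:
$209.60 - $41.92 = $167.68

$167.68


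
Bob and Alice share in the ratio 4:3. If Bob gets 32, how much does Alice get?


Find the multiplier:
32 / 4 = 8
Apply to Alice's share:
3 x 8 = 24

24


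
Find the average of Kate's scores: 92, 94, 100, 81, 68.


Add the scores:
92 + 94 + 100 + 81 + 68 = 435
Divide by the number of tests:
435 / 5 = 87

87


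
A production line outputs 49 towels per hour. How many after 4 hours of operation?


Production rate: 49 towels per hour
Time: 4 hours
Total: 49 x 4 = 196 towels

196 towels


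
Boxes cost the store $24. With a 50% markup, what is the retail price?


Calculate the markup amount:
50% of $24 = $12
Add to cost:
$24 + $12 = $36

$36


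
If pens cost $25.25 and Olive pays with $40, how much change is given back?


Start with the amount paid:
$40
Subtract the price:
$40 - $25.25 = $14.75

$14.75


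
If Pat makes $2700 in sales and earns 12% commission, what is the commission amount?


Convert rate to decimal:
12% = 0.12
Multiply by sales:
$2700 x 0.12 = $324

$324


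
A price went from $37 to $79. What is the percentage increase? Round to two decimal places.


Find the absolute change:
|79 - 37| = 42
Divide by original and multiply by 100:
42 / 37 x 100 = 113.5135...% ≈ 113.51%

113.51%


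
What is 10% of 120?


Convert percentage to decimal:
10% = 0.1
Multiply:
120 x 0.1 = 12

12


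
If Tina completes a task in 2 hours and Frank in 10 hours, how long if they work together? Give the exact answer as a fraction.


Tina's rate: 1/2 of the job per hour
Frank's rate: 1/10 of the job per hour
Combined rate: 1/2 + 1/10 = 3/5 per hour
Time = 1 / (3/5) = 5/3 hours (≈ 1.67 hours)

5/3 hours


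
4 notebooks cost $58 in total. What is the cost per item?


Total cost: $58
Number of items: 4
Unit price: $58 / 4 = $14.50

$14.50


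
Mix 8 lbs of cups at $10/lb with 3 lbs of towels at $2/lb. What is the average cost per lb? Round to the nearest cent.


Cost of cups:
8 x $10 = $80
Cost of towels:
3 x $2 = $6
Total cost: $80 + $6 = $86
Total weight: 11 lbs
Average: $86 / 11 = $7.8181... ≈ $7.82/lb

$7.82/lb


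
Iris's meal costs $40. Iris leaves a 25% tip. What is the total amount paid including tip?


Calculate the tip:
25% of $40 = $10
Add tip to meal cost:
$40 + $10 = $50

$50


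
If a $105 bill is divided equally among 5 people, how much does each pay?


Total bill: $105
Number of people: 5
Each pays: $105 / 5 = $21

$21


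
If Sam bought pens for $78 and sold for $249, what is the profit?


Selling price = $249
Cost price = $78
Profit = selling price - cost price:
Profit = $249 - $78 = $171

$171


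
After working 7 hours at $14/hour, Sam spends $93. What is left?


Calculate earnings:
7 x $14 = $98
Subtract spending:
$98 - $93 = $5

$5


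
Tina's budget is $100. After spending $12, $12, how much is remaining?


Add up expenses:
$12 + $12 = $24
Subtract from budget:
$100 - $24 = $76

$76


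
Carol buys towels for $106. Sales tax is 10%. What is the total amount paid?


Calculate the tax:
10% of $106 = $10.60
Add tax to price:
$106 + $10.60 = $116.60

$116.60


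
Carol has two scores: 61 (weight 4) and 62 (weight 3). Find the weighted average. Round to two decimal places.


Weighted sum:
4 x 61 + 3 x 62 = 430
Total weight:
4 + 3 = 7
Weighted average:
430 / 7 = 61.4285... ≈ 61.43

61.43


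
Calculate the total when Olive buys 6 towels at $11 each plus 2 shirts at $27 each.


Cost of towels:
6 x $11 = $66
Cost of shirts:
2 x $27 = $54
Add both:
$66 + $54 = $120

$120


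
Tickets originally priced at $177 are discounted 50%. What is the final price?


Calculate the discount amount:
50% of $177 = $88.50
Subtract from original:
$177 - $88.50 = $88.50

$88.50


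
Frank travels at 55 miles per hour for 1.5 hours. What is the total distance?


Use the formula: distance = speed x time
Speed = 55 mph, Time = 1.5 hours
55 x 1.5 = 82.5 miles

82.5 miles


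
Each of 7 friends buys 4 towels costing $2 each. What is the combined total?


Cost per person:
4 x $2 = $8
Group total:
7 x $8 = $56

$56


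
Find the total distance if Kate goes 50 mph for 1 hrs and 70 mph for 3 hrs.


Leg 1 distance:
50 x 1 = 50 miles
Leg 2 distance:
70 x 3 = 210 miles
Total distance:
50 + 210 = 260 miles

260 miles


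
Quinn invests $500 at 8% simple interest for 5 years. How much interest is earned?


Use the formula I = P x R x T / 100
P x R x T = 500 x 8 x 5 = 20000
I = 20000 / 100 = $200

$200


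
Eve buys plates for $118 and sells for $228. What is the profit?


Selling price = $228
Cost price = $118
Profit = selling price - cost price:
Profit = $228 - $118 = $110

$110


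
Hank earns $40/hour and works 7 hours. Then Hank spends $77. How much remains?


Calculate earnings:
7 x $40 = $280
Subtract spending:
$280 - $77 = $203

$203


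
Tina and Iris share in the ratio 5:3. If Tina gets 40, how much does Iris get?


Find the multiplier:
40 / 5 = 8
Apply to Iris's share:
3 x 8 = 24

24


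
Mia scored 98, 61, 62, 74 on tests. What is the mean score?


Add the scores:
98 + 61 + 62 + 74 = 295
Divide by the number of tests:
295 / 4 = 73.75

73.75


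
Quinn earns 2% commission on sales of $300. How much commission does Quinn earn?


Convert rate to decimal:
2% = 0.02
Multiply by sales:
$300 x 0.02 = $6

$6


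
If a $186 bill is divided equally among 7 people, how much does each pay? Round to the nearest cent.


Total bill: $186
Number of people: 7
Each pays: $186 / 7 = $26.5714... ≈ $26.57

$26.57


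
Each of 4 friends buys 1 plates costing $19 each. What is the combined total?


Cost per person:
1 x $19 = $19
Group total:
4 x $19 = $76

$76


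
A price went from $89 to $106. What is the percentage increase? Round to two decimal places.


Find the absolute change:
|106 - 89| = 17
Divide by original and multiply by 100:
17 / 89 x 100 = 19.1011...% ≈ 19.1%

19.1%


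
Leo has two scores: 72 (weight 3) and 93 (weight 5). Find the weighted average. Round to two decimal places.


Weighted sum:
3 x 72 + 5 x 93 = 681
Total weight:
3 + 5 = 8
Weighted average:
681 / 8 = 85.125 ≈ 85.13

85.13


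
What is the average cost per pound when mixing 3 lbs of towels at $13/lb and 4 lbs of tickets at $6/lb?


Cost of towels:
3 x $13 = $39
Cost of tickets:
4 x $6 = $24
Total cost: $39 + $24 = $63
Total weight: 7 lbs
Average: $63 / 7 = $9/lb

$9/lb


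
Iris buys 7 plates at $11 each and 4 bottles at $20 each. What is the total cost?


Cost of plates:
7 x $11 = $77
Cost of bottles:
4 x $20 = $80
Add both:
$77 + $80 = $157

$157


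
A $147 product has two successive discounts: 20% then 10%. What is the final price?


First discount:
20% of $147 = $29.40
Price after first discount:
$147 - $29.40 = $117.60
Second discount:
10% of $117.60 = $11.76
Final price:
$117.60 - $11.76 = $105.84

$105.84


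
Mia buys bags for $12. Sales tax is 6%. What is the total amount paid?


Calculate the tax:
6% of $12 = $0.72
Add tax to price:
$12 + $0.72 = $12.72

$12.72


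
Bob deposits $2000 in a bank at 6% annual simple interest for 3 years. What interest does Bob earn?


Use the formula I = P x R x T / 100
P x R x T = 2000 x 6 x 3 = 36000
I = 36000 / 100 = $360

$360


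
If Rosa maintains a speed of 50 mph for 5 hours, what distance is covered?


Use the formula: distance = speed x time
Speed = 50 mph, Time = 5 hours
50 x 5 = 250 miles

250 miles


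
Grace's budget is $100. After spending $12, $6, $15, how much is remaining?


Add up expenses:
$12 + $6 + $15 = $33
Subtract from budget:
$100 - $33 = $67

$67


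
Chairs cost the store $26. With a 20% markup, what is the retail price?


Calculate the markup amount:
20% of $26 = $5.20
Add to cost:
$26 + $5.20 = $31.20

$31.20


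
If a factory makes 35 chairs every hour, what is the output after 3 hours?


Production rate: 35 chairs per hour
Time: 3 hours
Total: 35 x 3 = 105 chairs

105 chairs


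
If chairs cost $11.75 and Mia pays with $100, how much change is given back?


Start with the amount paid:
$100
Subtract the price:
$100 - $11.75 = $88.25

$88.25


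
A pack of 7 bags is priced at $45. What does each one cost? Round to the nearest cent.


Total cost: $45
Number of items: 7
Unit price: $45 / 7 = $6.4285... ≈ $6.43

$6.43


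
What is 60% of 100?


Convert percentage to decimal:
60% = 0.6
Multiply:
100 x 0.6 = 60

60


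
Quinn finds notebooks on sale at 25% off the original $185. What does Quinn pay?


Calculate the discount amount:
25% of $185 = $46.25
Subtract from original:
$185 - $46.25 = $138.75

$138.75


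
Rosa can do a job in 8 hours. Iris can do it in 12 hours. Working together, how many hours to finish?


Rosa's rate: 1/8 of the job per hour
Iris's rate: 1/12 of the job per hour
Combined rate: 1/8 + 1/12 = 5/24 per hour
Time = 1 / (5/24) = 24/5 = 4.8 hours

4.8 hours


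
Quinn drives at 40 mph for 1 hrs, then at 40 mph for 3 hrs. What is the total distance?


Leg 1 distance:
40 x 1 = 40 miles
Leg 2 distance:
40 x 3 = 120 miles
Total distance:
40 + 120 = 160 miles

160 miles


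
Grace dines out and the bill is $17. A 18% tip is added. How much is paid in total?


Calculate the tip:
18% of $17 = $3.06
Add tip to meal cost:
$17 + $3.06 = $20.06

$20.06


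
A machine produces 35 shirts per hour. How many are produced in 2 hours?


Production rate: 35 shirts per hour
Time: 2 hours
Total: 35 x 2 = 70 shirts

70 shirts


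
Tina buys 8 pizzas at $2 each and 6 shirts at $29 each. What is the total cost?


Cost of pizzas:
8 x $2 = $16
Cost of shirts:
6 x $29 = $174
Add both:
$16 + $174 = $190

$190


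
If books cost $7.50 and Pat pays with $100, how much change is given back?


Start with the amount paid:
$100
Subtract the price:
$100 - $7.50 = $92.50

$92.50


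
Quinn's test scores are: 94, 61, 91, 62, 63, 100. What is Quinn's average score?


Add the scores:
94 + 61 + 91 + 62 + 63 + 100 = 471
Divide by the number of tests:
471 / 6 = 78.5

78.5


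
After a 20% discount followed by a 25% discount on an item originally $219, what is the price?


First discount:
20% of $219 = $43.80
Price after first discount:
$219 - $43.80 = $175.20
Second discount:
25% of $175.20 = $43.80
Final price:
$175.20 - $43.80 = $131.40

$131.40


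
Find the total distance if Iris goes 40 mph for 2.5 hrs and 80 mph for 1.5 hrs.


Leg 1 distance:
40 x 2.5 = 100 miles
Leg 2 distance:
80 x 1.5 = 120 miles
Total distance:
100 + 120 = 220 miles

220 miles


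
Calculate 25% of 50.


Convert percentage to decimal:
25% = 0.25
Multiply:
50 x 0.25 = 12.5

12.5


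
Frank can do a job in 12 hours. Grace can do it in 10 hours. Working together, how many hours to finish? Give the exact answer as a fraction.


Frank's rate: 1/12 of the job per hour
Grace's rate: 1/10 of the job per hour
Combined rate: 1/12 + 1/10 = 11/60 per hour
Time = 1 / (11/60) = 60/11 hours (≈ 5.45 hours)

60/11 hours


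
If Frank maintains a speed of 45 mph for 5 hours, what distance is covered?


Use the formula: distance = speed x time
Speed = 45 mph, Time = 5 hours
45 x 5 = 225 miles

225 miles


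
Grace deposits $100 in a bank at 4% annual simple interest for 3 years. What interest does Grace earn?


Use the formula I = P x R x T / 100
P x R x T = 100 x 4 x 3 = 1200
I = 1200 / 100 = $12

$12


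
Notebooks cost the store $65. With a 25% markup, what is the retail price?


Calculate the markup amount:
25% of $65 = $16.25
Add to cost:
$65 + $16.25 = $81.25

$81.25


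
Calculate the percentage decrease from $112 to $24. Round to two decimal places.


Find the absolute change:
|24 - 112| = 88
Divide by original and multiply by 100:
88 / 112 x 100 = 78.5714...% ≈ 78.57%

78.57%
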